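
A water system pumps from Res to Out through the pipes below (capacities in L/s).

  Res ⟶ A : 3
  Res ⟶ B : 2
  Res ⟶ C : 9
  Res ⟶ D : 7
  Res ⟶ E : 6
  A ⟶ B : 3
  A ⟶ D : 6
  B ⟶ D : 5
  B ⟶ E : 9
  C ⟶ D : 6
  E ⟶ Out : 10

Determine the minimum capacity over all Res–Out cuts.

10

Augment Res→E→Out: bottleneck 6, flow now 6.
Augment Res→B→E→Out: bottleneck 2, flow now 8.
Augment Res→A→B→E→Out: bottleneck 2, flow now 10.
No augmenting path remains; maximum flow = 10.
By max-flow min-cut, the minimum cut capacity equals the max flow.
In the residual graph, reachable from Res: {Res, A, B, C, D, E}.
Min-cut edges: E→Out (10); capacity 10 = 10.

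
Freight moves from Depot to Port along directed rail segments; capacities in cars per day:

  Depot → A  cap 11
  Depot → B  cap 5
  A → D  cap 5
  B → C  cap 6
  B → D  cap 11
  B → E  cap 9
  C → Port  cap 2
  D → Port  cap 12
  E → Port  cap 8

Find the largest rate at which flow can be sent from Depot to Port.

10

Augment Depot→A→D→Port: bottleneck 5, flow now 5.
Augment Depot→B→C→Port: bottleneck 2, flow now 7.
Augment Depot→B→D→Port: bottleneck 3, flow now 10.
No augmenting path remains; maximum flow = 10.
In the residual graph, reachable from Depot: {Depot, A}.
Min-cut edges: Depot→B (5), A→D (5); capacity 5 + 5 = 10.
This cut is saturated, so no flow can exceed 10.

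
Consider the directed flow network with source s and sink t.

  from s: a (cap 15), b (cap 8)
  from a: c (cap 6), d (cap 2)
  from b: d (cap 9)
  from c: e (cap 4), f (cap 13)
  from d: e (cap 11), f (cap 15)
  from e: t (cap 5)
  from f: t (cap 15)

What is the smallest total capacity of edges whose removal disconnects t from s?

Augment s→a→c→e→t: bottleneck 4, flow now 4.
Augment s→a→c→f→t: bottleneck 2, flow now 6.
Augment s→a→d→e→t: bottleneck 1, flow now 7.
Augment s→a→d→f→t: bottleneck 1, flow now 8.
Augment s→b→d→f→t: bottleneck 8, flow now 16.
No augmenting path remains; maximum flow = 16.
By max-flow min-cut, the minimum cut capacity equals the max flow.
In the residual graph, reachable from s: {s, a}.
Min-cut edges: s→b (8), a→c (6), a→d (2); capacity 8 + 6 + 2 = 16.

16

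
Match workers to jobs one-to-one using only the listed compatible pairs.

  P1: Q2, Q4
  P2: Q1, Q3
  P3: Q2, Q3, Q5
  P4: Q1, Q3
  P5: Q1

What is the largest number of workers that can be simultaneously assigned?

Unit-capacity flow: source→left, listed edges, right→sink; max matching = max flow.
Augmenting path P1→Q2 (+1); matched 1.
Augmenting path P2→Q1 (+1); matched 2.
Augmenting path P3→Q3 (+1); matched 3.
Augmenting path P4→Q3→P3→Q5 (+1); matched 4.
No augmenting path remains; maximum matching = 4.
König certificate: {P1, P3, Q1, Q3} is a vertex cover of size 4 (every listed pair touches it), so no matching can be larger.

4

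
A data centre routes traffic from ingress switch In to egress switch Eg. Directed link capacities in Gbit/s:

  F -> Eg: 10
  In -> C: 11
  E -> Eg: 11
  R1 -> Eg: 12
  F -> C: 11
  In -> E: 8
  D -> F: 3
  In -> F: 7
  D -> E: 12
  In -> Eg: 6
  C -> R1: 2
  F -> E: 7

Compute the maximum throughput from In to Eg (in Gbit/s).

23

Augment In→Eg: bottleneck 6, flow now 6.
Augment In→F→Eg: bottleneck 7, flow now 13.
Augment In→E→Eg: bottleneck 8, flow now 21.
Augment In→C→R1→Eg: bottleneck 2, flow now 23.
No augmenting path remains; maximum flow = 23.
In the residual graph, reachable from In: {In, C}.
Min-cut edges: In→F (7), In→E (8), In→Eg (6), C→R1 (2); capacity 7 + 8 + 6 + 2 = 23.
This cut is saturated, so no flow can exceed 23.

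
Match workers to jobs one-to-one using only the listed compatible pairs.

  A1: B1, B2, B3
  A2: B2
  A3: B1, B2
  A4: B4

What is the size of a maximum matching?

4

Unit-capacity flow: source→left, listed edges, right→sink; max matching = max flow.
Augmenting path A1→B1 (+1); matched 1.
Augmenting path A2→B2 (+1); matched 2.
Augmenting path A4→B4 (+1); matched 3.
Augmenting path A3→B1→A1→B3 (+1); matched 4.
No augmenting path remains; maximum matching = 4.
König certificate: {A1, A2, A3, A4} is a vertex cover of size 4 (every listed pair touches it), so no matching can be larger.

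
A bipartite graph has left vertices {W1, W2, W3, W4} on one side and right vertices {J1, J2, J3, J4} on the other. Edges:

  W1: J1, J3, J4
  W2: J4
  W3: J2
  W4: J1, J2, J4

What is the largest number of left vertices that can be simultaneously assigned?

Unit-capacity flow: source→left, listed edges, right→sink; max matching = max flow.
Augmenting path W1→J1 (+1); matched 1.
Augmenting path W2→J4 (+1); matched 2.
Augmenting path W3→J2 (+1); matched 3.
Augmenting path W4→J1→W1→J3 (+1); matched 4.
No augmenting path remains; maximum matching = 4.
König certificate: {W1, W2, W3, W4} is a vertex cover of size 4 (every listed pair touches it), so no matching can be larger.

4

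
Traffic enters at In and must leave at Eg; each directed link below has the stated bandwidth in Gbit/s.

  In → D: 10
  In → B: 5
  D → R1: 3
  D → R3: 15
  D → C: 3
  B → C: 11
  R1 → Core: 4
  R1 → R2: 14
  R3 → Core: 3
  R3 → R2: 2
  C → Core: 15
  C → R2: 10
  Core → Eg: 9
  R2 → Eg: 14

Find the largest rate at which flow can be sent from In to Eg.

15

Augment In→D→R1→Core→Eg: bottleneck 3, flow now 3.
Augment In→D→R3→Core→Eg: bottleneck 3, flow now 6.
Augment In→D→R3→R2→Eg: bottleneck 2, flow now 8.
Augment In→D→C→Core→Eg: bottleneck 2, flow now 10.
Augment In→B→C→Core→Eg: bottleneck 1, flow now 11.
Augment In→B→C→R2→Eg: bottleneck 4, flow now 15.
No augmenting path remains; maximum flow = 15.
In the residual graph, reachable from In: {In}.
Min-cut edges: In→D (10), In→B (5); capacity 10 + 5 = 15.
This cut is saturated, so no flow can exceed 15.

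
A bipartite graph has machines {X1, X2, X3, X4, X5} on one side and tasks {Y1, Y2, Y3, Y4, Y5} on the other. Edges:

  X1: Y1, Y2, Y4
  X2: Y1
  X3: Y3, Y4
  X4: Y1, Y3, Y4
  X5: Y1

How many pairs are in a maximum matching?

Unit-capacity flow: source→left, listed edges, right→sink; max matching = max flow.
Augmenting path X1→Y1 (+1); matched 1.
Augmenting path X3→Y3 (+1); matched 2.
Augmenting path X4→Y4 (+1); matched 3.
Augmenting path X2→Y1→X1→Y2 (+1); matched 4.
No augmenting path remains; maximum matching = 4.
König certificate: {X1, X3, X4, Y1} is a vertex cover of size 4 (every listed pair touches it), so no matching can be larger.

4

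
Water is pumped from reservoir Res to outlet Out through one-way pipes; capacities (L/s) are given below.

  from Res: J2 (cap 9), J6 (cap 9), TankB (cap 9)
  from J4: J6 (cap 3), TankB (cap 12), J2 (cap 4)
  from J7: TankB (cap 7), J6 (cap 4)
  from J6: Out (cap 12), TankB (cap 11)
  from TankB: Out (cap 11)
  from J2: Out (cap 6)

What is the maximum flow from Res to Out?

Augment Res→J6→Out: bottleneck 9, flow now 9.
Augment Res→TankB→Out: bottleneck 9, flow now 18.
Augment Res→J2→Out: bottleneck 6, flow now 24.
No augmenting path remains; maximum flow = 24.
In the residual graph, reachable from Res: {Res, J2}.
Min-cut edges: Res→J6 (9), Res→TankB (9), J2→Out (6); capacity 9 + 9 + 6 = 24.
This cut is saturated, so no flow can exceed 24.

24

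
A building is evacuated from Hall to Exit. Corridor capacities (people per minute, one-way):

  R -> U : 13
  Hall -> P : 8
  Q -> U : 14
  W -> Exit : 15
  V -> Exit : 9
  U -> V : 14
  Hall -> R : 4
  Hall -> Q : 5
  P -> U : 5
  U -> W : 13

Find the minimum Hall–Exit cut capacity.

14

Augment Hall→P→U→V→Exit: bottleneck 5, flow now 5.
Augment Hall→Q→U→V→Exit: bottleneck 4, flow now 9.
Augment Hall→Q→U→W→Exit: bottleneck 1, flow now 10.
Augment Hall→R→U→W→Exit: bottleneck 4, flow now 14.
No augmenting path remains; maximum flow = 14.
By max-flow min-cut, the minimum cut capacity equals the max flow.
In the residual graph, reachable from Hall: {Hall, P}.
Min-cut edges: Hall→Q (5), Hall→R (4), P→U (5); capacity 5 + 4 + 5 = 14.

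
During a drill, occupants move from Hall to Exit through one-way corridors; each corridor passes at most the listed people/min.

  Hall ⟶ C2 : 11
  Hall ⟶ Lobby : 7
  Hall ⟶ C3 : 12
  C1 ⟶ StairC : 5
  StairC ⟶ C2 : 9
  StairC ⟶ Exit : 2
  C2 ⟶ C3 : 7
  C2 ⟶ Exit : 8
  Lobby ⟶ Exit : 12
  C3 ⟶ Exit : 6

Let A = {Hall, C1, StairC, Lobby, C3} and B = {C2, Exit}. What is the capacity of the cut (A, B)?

40

Edges leaving {Hall, C1, StairC, Lobby, C3}: Hall→C2 (11), StairC→C2 (9), StairC→Exit (2), Lobby→Exit (12), C3→Exit (6).
Cut capacity = 11 + 9 + 2 + 12 + 6 = 40.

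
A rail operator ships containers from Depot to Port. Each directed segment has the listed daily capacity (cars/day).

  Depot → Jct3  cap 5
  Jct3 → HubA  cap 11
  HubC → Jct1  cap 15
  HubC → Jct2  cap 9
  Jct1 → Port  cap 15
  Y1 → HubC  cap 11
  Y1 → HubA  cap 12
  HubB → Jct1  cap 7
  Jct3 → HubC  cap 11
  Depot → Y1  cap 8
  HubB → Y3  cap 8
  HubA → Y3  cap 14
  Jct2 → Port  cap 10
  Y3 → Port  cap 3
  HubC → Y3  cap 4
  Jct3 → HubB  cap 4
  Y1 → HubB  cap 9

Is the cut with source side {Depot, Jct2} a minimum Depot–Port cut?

No — its capacity is 23, but the minimum cut has capacity 13.

Given cut capacity: 8 + 5 + 10 = 23.
Augment Depot→Y1→HubA→Y3→Port: bottleneck 3, flow now 3.
Augment Depot→Y1→HubC→Jct1→Port: bottleneck 5, flow now 8.
Augment Depot→Jct3→HubC→Jct1→Port: bottleneck 5, flow now 13.
No augmenting path remains; maximum flow = 13.
In the residual graph, reachable from Depot: {Depot}.
Min-cut edges: Depot→Y1 (8), Depot→Jct3 (5); capacity 8 + 5 = 13.
Cut capacity 23 exceeds the max flow 13, so it is not minimum.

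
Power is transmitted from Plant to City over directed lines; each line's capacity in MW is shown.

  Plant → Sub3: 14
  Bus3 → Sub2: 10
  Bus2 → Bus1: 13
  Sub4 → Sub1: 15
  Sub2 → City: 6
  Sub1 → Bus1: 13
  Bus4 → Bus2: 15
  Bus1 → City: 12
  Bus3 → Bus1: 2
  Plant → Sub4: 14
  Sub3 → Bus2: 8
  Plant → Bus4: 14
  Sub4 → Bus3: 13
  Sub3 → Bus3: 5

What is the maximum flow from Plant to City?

Augment Plant→Sub3→Bus3→Bus1→City: bottleneck 2, flow now 2.
Augment Plant→Sub3→Bus3→Sub2→City: bottleneck 3, flow now 5.
Augment Plant→Sub3→Bus2→Bus1→City: bottleneck 8, flow now 13.
Augment Plant→Bus4→Bus2→Bus1→City: bottleneck 2, flow now 15.
Augment Plant→Sub4→Bus3→Sub2→City: bottleneck 3, flow now 18.
No augmenting path remains; maximum flow = 18.
In the residual graph, reachable from Plant: {Plant, Sub3, Bus4, Sub4, Bus3, Bus2, Sub1, Bus1, Sub2}.
Min-cut edges: Bus1→City (12), Sub2→City (6); capacity 12 + 6 = 18.
This cut is saturated, so no flow can exceed 18.

18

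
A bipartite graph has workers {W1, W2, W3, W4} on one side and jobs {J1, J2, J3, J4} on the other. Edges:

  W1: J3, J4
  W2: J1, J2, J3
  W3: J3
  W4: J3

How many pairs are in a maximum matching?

3

Unit-capacity flow: source→left, listed edges, right→sink; max matching = max flow.
Augmenting path W1→J3 (+1); matched 1.
Augmenting path W2→J1 (+1); matched 2.
Augmenting path W3→J3→W1→J4 (+1); matched 3.
No augmenting path remains; maximum matching = 3.
König certificate: {W1, W2, J3} is a vertex cover of size 3 (every listed pair touches it), so no matching can be larger.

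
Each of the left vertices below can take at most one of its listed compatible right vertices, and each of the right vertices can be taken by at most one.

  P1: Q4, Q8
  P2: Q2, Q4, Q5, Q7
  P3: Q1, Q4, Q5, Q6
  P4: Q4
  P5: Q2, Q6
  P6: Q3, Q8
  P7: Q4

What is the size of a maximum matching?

Unit-capacity flow: source→left, listed edges, right→sink; max matching = max flow.
Augmenting path P1→Q4 (+1); matched 1.
Augmenting path P2→Q2 (+1); matched 2.
Augmenting path P3→Q1 (+1); matched 3.
Augmenting path P5→Q6 (+1); matched 4.
Augmenting path P6→Q3 (+1); matched 5.
Augmenting path P4→Q4→P1→Q8 (+1); matched 6.
No augmenting path remains; maximum matching = 6.
König certificate: {P1, P2, P3, P5, P6, Q4} is a vertex cover of size 6 (every listed pair touches it), so no matching can be larger.

6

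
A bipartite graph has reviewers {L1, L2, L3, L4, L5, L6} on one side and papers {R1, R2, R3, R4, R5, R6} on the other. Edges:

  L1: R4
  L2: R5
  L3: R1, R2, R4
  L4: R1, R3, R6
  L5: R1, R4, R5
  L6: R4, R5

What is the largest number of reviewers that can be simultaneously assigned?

5

Unit-capacity flow: source→left, listed edges, right→sink; max matching = max flow.
Augmenting path L1→R4 (+1); matched 1.
Augmenting path L2→R5 (+1); matched 2.
Augmenting path L3→R1 (+1); matched 3.
Augmenting path L4→R3 (+1); matched 4.
Augmenting path L5→R1→L3→R2 (+1); matched 5.
No augmenting path remains; maximum matching = 5.
König certificate: {L3, L4, L5, R4, R5} is a vertex cover of size 5 (every listed pair touches it), so no matching can be larger.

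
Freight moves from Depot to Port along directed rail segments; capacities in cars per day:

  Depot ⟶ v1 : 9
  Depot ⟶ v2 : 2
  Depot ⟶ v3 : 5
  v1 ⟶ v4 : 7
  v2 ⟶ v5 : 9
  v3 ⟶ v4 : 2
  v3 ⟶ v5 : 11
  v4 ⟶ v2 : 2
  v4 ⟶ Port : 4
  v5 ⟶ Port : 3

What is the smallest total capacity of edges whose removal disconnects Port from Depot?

Augment Depot→v1→v4→Port: bottleneck 4, flow now 4.
Augment Depot→v2→v5→Port: bottleneck 2, flow now 6.
Augment Depot→v3→v5→Port: bottleneck 1, flow now 7.
No augmenting path remains; maximum flow = 7.
By max-flow min-cut, the minimum cut capacity equals the max flow.
In the residual graph, reachable from Depot: {Depot, v1, v2, v3, v4, v5}.
Min-cut edges: v4→Port (4), v5→Port (3); capacity 4 + 3 = 7.

7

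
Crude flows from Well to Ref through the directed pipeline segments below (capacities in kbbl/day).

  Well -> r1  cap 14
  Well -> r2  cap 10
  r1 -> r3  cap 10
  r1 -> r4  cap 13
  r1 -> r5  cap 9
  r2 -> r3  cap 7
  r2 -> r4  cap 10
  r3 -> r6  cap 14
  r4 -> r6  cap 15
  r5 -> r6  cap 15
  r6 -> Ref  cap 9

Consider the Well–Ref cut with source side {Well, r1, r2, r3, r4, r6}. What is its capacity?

Edges leaving {Well, r1, r2, r3, r4, r6}: r1→r5 (9), r6→Ref (9).
Cut capacity = 9 + 9 = 18.

18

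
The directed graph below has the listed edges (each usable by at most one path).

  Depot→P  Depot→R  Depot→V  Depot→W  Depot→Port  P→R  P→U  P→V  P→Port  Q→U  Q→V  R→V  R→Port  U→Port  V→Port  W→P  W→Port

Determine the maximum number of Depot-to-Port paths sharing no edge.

Assign every edge capacity 1; by Menger, the answer equals the max flow.
Path Depot→Port (+1); total 1.
Path Depot→P→Port (+1); total 2.
Path Depot→R→Port (+1); total 3.
Path Depot→V→Port (+1); total 4.
Path Depot→W→Port (+1); total 5.
No residual Depot→Port path; max flow = 5.
Certifying cut of size 5: {Depot→P, Depot→Port, Depot→R, Depot→V, Depot→W}.

5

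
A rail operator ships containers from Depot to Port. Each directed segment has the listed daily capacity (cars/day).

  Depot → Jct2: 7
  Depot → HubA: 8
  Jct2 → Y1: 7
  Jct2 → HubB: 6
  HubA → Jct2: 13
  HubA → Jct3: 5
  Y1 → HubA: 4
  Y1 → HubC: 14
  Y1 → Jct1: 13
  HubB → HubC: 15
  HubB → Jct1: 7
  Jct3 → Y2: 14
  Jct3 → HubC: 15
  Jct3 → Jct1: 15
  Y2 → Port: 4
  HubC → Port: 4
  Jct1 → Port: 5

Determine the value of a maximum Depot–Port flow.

13

Augment Depot→Jct2→Y1→HubC→Port: bottleneck 4, flow now 4.
Augment Depot→Jct2→Y1→Jct1→Port: bottleneck 3, flow now 7.
Augment Depot→HubA→Jct3→Y2→Port: bottleneck 4, flow now 11.
Augment Depot→HubA→Jct3→Jct1→Port: bottleneck 1, flow now 12.
Augment Depot→HubA→Jct2→HubB→Jct1→Port: bottleneck 1, flow now 13.
No augmenting path remains; maximum flow = 13.
In the residual graph, reachable from Depot: {Depot, Jct2, HubA, Y1, HubB, Jct3, Y2, HubC, Jct1}.
Min-cut edges: Y2→Port (4), HubC→Port (4), Jct1→Port (5); capacity 4 + 4 + 5 = 13.
This cut is saturated, so no flow can exceed 13.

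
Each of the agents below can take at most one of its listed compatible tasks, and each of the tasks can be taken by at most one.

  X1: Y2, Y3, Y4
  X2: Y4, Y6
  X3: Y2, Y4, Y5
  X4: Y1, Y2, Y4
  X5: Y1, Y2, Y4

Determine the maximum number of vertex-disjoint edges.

Unit-capacity flow: source→left, listed edges, right→sink; max matching = max flow.
Augmenting path X1→Y2 (+1); matched 1.
Augmenting path X2→Y4 (+1); matched 2.
Augmenting path X3→Y5 (+1); matched 3.
Augmenting path X4→Y1 (+1); matched 4.
Augmenting path X5→Y2→X1→Y3 (+1); matched 5.
No augmenting path remains; maximum matching = 5.
König certificate: {X1, X2, X3, X4, X5} is a vertex cover of size 5 (every listed pair touches it), so no matching can be larger.

5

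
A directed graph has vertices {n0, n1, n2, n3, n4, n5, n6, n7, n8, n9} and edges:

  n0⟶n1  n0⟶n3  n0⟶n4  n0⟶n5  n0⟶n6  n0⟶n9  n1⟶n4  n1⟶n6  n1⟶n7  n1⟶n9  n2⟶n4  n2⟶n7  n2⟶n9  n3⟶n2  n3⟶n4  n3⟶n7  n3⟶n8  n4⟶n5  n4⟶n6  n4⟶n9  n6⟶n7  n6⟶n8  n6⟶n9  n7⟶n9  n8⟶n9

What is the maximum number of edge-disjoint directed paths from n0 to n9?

5

Assign every edge capacity 1; by Menger, the answer equals the max flow.
Path n0→n9 (+1); total 1.
Path n0→n1→n9 (+1); total 2.
Path n0→n4→n9 (+1); total 3.
Path n0→n6→n9 (+1); total 4.
Path n0→n3→n2→n9 (+1); total 5.
No residual n0→n9 path; max flow = 5.
Certifying cut of size 5: {n0→n1, n0→n3, n0→n4, n0→n6, n0→n9}.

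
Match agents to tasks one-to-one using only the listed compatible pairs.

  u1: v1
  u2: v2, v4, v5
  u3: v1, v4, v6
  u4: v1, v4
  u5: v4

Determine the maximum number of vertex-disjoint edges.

4

Unit-capacity flow: source→left, listed edges, right→sink; max matching = max flow.
Augmenting path u1→v1 (+1); matched 1.
Augmenting path u2→v2 (+1); matched 2.
Augmenting path u3→v4 (+1); matched 3.
Augmenting path u4→v4→u3→v6 (+1); matched 4.
No augmenting path remains; maximum matching = 4.
König certificate: {u2, u3, v1, v4} is a vertex cover of size 4 (every listed pair touches it), so no matching can be larger.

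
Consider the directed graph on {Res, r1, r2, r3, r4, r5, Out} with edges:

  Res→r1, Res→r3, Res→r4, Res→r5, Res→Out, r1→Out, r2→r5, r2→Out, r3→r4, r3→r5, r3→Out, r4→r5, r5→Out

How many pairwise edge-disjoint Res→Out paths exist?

4

Assign every edge capacity 1; by Menger, the answer equals the max flow.
Path Res→Out (+1); total 1.
Path Res→r1→Out (+1); total 2.
Path Res→r3→Out (+1); total 3.
Path Res→r5→Out (+1); total 4.
No residual Res→Out path; max flow = 4.
Certifying cut of size 4: {Res→Out, Res→r1, Res→r3, r5→Out}.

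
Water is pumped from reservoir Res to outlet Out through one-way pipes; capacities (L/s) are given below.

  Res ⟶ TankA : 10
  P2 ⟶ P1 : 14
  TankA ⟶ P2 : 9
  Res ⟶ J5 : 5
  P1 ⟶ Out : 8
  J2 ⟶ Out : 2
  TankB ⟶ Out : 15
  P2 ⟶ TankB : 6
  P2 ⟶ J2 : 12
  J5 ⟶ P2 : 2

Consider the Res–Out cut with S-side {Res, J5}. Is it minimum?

Given cut capacity: 10 + 2 = 12.
Augment Res→TankA→P2→J2→Out: bottleneck 2, flow now 2.
Augment Res→TankA→P2→P1→Out: bottleneck 7, flow now 9.
Augment Res→J5→P2→P1→Out: bottleneck 1, flow now 10.
Augment Res→J5→P2→TankB→Out: bottleneck 1, flow now 11.
No augmenting path remains; maximum flow = 11.
In the residual graph, reachable from Res: {Res, TankA, J5}.
Min-cut edges: TankA→P2 (9), J5→P2 (2); capacity 9 + 2 = 11.
Cut capacity 12 exceeds the max flow 11, so it is not minimum.

No — its capacity is 12, but the minimum cut has capacity 11.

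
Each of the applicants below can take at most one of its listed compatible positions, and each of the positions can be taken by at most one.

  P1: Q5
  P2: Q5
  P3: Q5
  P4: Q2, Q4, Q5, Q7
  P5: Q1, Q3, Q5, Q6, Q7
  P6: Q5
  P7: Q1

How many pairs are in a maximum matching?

4

Unit-capacity flow: source→left, listed edges, right→sink; max matching = max flow.
Augmenting path P1→Q5 (+1); matched 1.
Augmenting path P4→Q2 (+1); matched 2.
Augmenting path P5→Q1 (+1); matched 3.
Augmenting path P7→Q1→P5→Q3 (+1); matched 4.
No augmenting path remains; maximum matching = 4.
König certificate: {P4, P5, P7, Q5} is a vertex cover of size 4 (every listed pair touches it), so no matching can be larger.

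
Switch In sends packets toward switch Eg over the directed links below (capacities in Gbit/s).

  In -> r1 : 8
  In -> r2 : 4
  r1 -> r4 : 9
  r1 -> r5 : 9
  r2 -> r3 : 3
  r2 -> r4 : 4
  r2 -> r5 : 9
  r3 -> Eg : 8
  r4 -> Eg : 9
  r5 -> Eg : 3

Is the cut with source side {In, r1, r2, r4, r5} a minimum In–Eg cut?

No — its capacity is 15, but the minimum cut has capacity 12.

Given cut capacity: 3 + 9 + 3 = 15.
Augment In→r1→r4→Eg: bottleneck 8, flow now 8.
Augment In→r2→r3→Eg: bottleneck 3, flow now 11.
Augment In→r2→r4→Eg: bottleneck 1, flow now 12.
No augmenting path remains; maximum flow = 12.
In the residual graph, reachable from In: {In}.
Min-cut edges: In→r1 (8), In→r2 (4); capacity 8 + 4 = 12.
Cut capacity 15 exceeds the max flow 12, so it is not minimum.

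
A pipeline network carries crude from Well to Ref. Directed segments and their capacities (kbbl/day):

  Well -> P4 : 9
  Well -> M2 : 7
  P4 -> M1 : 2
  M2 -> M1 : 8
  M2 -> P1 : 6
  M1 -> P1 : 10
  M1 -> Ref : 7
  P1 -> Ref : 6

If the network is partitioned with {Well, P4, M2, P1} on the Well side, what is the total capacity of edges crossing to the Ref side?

Edges leaving {Well, P4, M2, P1}: P4→M1 (2), M2→M1 (8), P1→Ref (6).
Cut capacity = 2 + 8 + 6 = 16.

16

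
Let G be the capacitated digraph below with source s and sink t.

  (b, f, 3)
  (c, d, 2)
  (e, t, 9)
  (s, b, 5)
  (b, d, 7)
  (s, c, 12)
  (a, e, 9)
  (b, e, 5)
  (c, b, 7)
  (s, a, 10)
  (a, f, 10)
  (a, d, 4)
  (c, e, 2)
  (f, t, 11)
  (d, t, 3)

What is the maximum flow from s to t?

Augment s→a→d→t: bottleneck 3, flow now 3.
Augment s→a→e→t: bottleneck 7, flow now 10.
Augment s→b→e→t: bottleneck 2, flow now 12.
Augment s→b→f→t: bottleneck 3, flow now 15.
Augment s→c→d→a→f→t: bottleneck 2, flow now 17. (uses reverse residual edge)
Augment s→c→e→a→f→t: bottleneck 2, flow now 19. (uses reverse residual edge)
Augment s→c→b→d→a→f→t: bottleneck 1, flow now 20. (uses reverse residual edge)
Augment s→c→b→e→a→f→t: bottleneck 3, flow now 23. (uses reverse residual edge)
No augmenting path remains; maximum flow = 23.
In the residual graph, reachable from s: {s, b, c, d}.
Min-cut edges: s→a (10), b→e (5), b→f (3), c→e (2), d→t (3); capacity 10 + 5 + 3 + 2 + 3 = 23.
This cut is saturated, so no flow can exceed 23.

23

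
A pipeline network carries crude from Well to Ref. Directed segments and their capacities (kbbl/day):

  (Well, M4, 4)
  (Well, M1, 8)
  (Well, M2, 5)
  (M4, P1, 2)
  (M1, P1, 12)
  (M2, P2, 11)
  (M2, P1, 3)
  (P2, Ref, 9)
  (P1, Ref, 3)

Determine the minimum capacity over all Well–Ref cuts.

8

Augment Well→M4→P1→Ref: bottleneck 2, flow now 2.
Augment Well→M1→P1→Ref: bottleneck 1, flow now 3.
Augment Well→M2→P2→Ref: bottleneck 5, flow now 8.
No augmenting path remains; maximum flow = 8.
By max-flow min-cut, the minimum cut capacity equals the max flow.
In the residual graph, reachable from Well: {Well, M4, M1, P1}.
Min-cut edges: Well→M2 (5), P1→Ref (3); capacity 5 + 3 = 8.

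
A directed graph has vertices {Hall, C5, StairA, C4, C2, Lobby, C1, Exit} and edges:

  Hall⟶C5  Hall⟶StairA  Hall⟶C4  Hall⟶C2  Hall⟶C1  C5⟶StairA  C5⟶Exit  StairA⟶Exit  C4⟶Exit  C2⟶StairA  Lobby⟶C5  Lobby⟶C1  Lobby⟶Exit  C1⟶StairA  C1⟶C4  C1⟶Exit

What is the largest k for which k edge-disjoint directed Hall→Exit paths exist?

Assign every edge capacity 1; by Menger, the answer equals the max flow.
Path Hall→C5→Exit (+1); total 1.
Path Hall→StairA→Exit (+1); total 2.
Path Hall→C4→Exit (+1); total 3.
Path Hall→C1→Exit (+1); total 4.
No residual Hall→Exit path; max flow = 4.
Certifying cut of size 4: {Hall→C1, Hall→C4, Hall→C5, StairA→Exit}.

4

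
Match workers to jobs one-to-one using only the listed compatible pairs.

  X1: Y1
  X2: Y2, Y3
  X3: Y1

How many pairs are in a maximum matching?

Unit-capacity flow: source→left, listed edges, right→sink; max matching = max flow.
Augmenting path X1→Y1 (+1); matched 1.
Augmenting path X2→Y2 (+1); matched 2.
No augmenting path remains; maximum matching = 2.
König certificate: {X2, Y1} is a vertex cover of size 2 (every listed pair touches it), so no matching can be larger.

2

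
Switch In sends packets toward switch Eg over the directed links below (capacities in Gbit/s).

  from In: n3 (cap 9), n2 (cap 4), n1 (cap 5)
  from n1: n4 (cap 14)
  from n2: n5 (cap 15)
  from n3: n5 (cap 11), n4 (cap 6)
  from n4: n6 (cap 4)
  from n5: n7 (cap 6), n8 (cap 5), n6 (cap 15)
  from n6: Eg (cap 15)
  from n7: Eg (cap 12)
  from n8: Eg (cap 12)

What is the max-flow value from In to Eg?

17

Augment In→n1→n4→n6→Eg: bottleneck 4, flow now 4.
Augment In→n2→n5→n6→Eg: bottleneck 4, flow now 8.
Augment In→n3→n5→n6→Eg: bottleneck 7, flow now 15.
Augment In→n3→n5→n7→Eg: bottleneck 2, flow now 17.
No augmenting path remains; maximum flow = 17.
In the residual graph, reachable from In: {In, n1, n4}.
Min-cut edges: In→n2 (4), In→n3 (9), n4→n6 (4); capacity 4 + 9 + 4 = 17.
This cut is saturated, so no flow can exceed 17.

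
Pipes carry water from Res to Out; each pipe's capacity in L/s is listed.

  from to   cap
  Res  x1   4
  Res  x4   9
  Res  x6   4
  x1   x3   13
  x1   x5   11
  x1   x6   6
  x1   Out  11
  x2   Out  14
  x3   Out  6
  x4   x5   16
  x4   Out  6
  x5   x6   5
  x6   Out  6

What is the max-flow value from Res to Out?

Augment Res→x1→Out: bottleneck 4, flow now 4.
Augment Res→x4→Out: bottleneck 6, flow now 10.
Augment Res→x6→Out: bottleneck 4, flow now 14.
Augment Res→x4→x5→x6→Out: bottleneck 2, flow now 16.
No augmenting path remains; maximum flow = 16.
In the residual graph, reachable from Res: {Res, x4, x5, x6}.
Min-cut edges: Res→x1 (4), x4→Out (6), x6→Out (6); capacity 4 + 6 + 6 = 16.
This cut is saturated, so no flow can exceed 16.

16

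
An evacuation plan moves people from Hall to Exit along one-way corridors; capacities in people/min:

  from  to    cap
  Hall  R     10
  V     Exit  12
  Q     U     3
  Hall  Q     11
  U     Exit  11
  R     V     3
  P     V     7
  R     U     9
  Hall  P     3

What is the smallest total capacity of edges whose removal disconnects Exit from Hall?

16

Augment Hall→P→V→Exit: bottleneck 3, flow now 3.
Augment Hall→Q→U→Exit: bottleneck 3, flow now 6.
Augment Hall→R→U→Exit: bottleneck 8, flow now 14.
Augment Hall→R→V→Exit: bottleneck 2, flow now 16.
No augmenting path remains; maximum flow = 16.
By max-flow min-cut, the minimum cut capacity equals the max flow.
In the residual graph, reachable from Hall: {Hall, Q}.
Min-cut edges: Hall→P (3), Hall→R (10), Q→U (3); capacity 3 + 10 + 3 = 16.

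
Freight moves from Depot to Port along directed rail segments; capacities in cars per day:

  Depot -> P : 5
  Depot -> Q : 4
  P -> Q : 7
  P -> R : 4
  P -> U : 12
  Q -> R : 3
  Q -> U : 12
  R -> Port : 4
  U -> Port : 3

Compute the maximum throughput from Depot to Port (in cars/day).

Augment Depot→P→R→Port: bottleneck 4, flow now 4.
Augment Depot→P→U→Port: bottleneck 1, flow now 5.
Augment Depot→Q→U→Port: bottleneck 2, flow now 7.
No augmenting path remains; maximum flow = 7.
In the residual graph, reachable from Depot: {Depot, P, Q, R, U}.
Min-cut edges: R→Port (4), U→Port (3); capacity 4 + 3 = 7.
This cut is saturated, so no flow can exceed 7.

7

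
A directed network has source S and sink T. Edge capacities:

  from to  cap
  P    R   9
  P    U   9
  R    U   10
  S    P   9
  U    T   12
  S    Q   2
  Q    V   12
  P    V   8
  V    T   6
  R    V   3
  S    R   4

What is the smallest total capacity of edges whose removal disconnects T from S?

Augment S→P→U→T: bottleneck 9, flow now 9.
Augment S→Q→V→T: bottleneck 2, flow now 11.
Augment S→R→U→T: bottleneck 3, flow now 14.
Augment S→R→V→T: bottleneck 1, flow now 15.
No augmenting path remains; maximum flow = 15.
By max-flow min-cut, the minimum cut capacity equals the max flow.
In the residual graph, reachable from S: {S}.
Min-cut edges: S→P (9), S→Q (2), S→R (4); capacity 9 + 2 + 4 = 15.

15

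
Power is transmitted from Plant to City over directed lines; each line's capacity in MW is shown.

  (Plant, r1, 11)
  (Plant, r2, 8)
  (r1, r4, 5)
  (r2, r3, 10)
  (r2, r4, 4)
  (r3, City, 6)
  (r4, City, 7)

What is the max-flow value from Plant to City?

Augment Plant→r1→r4→City: bottleneck 5, flow now 5.
Augment Plant→r2→r3→City: bottleneck 6, flow now 11.
Augment Plant→r2→r4→City: bottleneck 2, flow now 13.
No augmenting path remains; maximum flow = 13.
In the residual graph, reachable from Plant: {Plant, r1}.
Min-cut edges: Plant→r2 (8), r1→r4 (5); capacity 8 + 5 = 13.
This cut is saturated, so no flow can exceed 13.

13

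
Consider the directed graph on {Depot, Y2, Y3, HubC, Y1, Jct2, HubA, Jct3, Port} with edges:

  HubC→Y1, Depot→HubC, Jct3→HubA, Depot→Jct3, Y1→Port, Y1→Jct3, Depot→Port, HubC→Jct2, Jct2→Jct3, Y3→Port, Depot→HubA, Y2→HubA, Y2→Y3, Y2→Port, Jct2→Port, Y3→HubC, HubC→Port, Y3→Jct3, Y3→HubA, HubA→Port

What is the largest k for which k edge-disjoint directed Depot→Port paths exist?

Assign every edge capacity 1; by Menger, the answer equals the max flow.
Path Depot→Port (+1); total 1.
Path Depot→HubC→Port (+1); total 2.
Path Depot→HubA→Port (+1); total 3.
No residual Depot→Port path; max flow = 3.
Certifying cut of size 3: {Depot→HubC, Depot→Port, HubA→Port}.

3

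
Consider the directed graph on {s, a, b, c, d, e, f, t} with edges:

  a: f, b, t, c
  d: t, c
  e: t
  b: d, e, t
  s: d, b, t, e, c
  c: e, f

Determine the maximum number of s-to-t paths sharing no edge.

Assign every edge capacity 1; by Menger, the answer equals the max flow.
Path s→t (+1); total 1.
Path s→b→t (+1); total 2.
Path s→d→t (+1); total 3.
Path s→e→t (+1); total 4.
No residual s→t path; max flow = 4.
Certifying cut of size 4: {e→t, s→b, s→d, s→t}.

4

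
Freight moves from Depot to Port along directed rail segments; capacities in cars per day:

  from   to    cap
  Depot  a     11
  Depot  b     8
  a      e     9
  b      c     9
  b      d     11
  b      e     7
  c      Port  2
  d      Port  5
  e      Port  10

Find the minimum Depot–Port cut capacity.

Augment Depot→a→e→Port: bottleneck 9, flow now 9.
Augment Depot→b→c→Port: bottleneck 2, flow now 11.
Augment Depot→b→d→Port: bottleneck 5, flow now 16.
Augment Depot→b→e→Port: bottleneck 1, flow now 17.
No augmenting path remains; maximum flow = 17.
By max-flow min-cut, the minimum cut capacity equals the max flow.
In the residual graph, reachable from Depot: {Depot, a}.
Min-cut edges: Depot→b (8), a→e (9); capacity 8 + 9 = 17.

17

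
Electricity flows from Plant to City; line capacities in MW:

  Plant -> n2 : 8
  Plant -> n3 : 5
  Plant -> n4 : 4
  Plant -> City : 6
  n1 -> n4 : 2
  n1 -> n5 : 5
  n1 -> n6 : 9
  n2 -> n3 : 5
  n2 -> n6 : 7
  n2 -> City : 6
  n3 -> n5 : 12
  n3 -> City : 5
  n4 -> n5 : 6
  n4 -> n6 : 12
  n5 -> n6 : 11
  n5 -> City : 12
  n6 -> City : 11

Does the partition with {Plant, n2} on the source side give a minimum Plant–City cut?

Given cut capacity: 5 + 4 + 6 + 5 + 7 + 6 = 33.
Augment Plant→City: bottleneck 6, flow now 6.
Augment Plant→n2→City: bottleneck 6, flow now 12.
Augment Plant→n3→City: bottleneck 5, flow now 17.
Augment Plant→n2→n6→City: bottleneck 2, flow now 19.
Augment Plant→n4→n5→City: bottleneck 4, flow now 23.
No augmenting path remains; maximum flow = 23.
In the residual graph, reachable from Plant: {Plant}.
Min-cut edges: Plant→n2 (8), Plant→n3 (5), Plant→n4 (4), Plant→City (6); capacity 8 + 5 + 4 + 6 = 23.
Cut capacity 33 exceeds the max flow 23, so it is not minimum.

No — its capacity is 33, but the minimum cut has capacity 23.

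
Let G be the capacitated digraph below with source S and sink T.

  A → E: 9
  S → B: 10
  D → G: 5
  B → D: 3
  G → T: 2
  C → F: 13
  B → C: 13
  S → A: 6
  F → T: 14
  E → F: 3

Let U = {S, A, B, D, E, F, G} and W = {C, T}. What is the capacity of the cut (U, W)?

Edges leaving {S, A, B, D, E, F, G}: B→C (13), F→T (14), G→T (2).
Cut capacity = 13 + 14 + 2 = 29.

29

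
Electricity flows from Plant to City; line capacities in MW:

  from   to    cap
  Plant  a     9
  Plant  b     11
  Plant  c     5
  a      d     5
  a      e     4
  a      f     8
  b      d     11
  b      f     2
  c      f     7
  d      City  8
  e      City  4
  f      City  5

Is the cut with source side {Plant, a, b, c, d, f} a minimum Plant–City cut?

Yes — it is a minimum cut (capacity 17).

Given cut capacity: 4 + 8 + 5 = 17.
Augment Plant→a→d→City: bottleneck 5, flow now 5.
Augment Plant→a→e→City: bottleneck 4, flow now 9.
Augment Plant→b→d→City: bottleneck 3, flow now 12.
Augment Plant→b→f→City: bottleneck 2, flow now 14.
Augment Plant→c→f→City: bottleneck 3, flow now 17.
No augmenting path remains; maximum flow = 17.
Cut capacity 17 equals the max flow, so it is a minimum cut.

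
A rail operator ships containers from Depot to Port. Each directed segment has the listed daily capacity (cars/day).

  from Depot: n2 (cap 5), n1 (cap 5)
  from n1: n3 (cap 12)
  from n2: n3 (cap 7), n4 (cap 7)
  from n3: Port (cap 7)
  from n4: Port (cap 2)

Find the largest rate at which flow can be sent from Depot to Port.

Augment Depot→n1→n3→Port: bottleneck 5, flow now 5.
Augment Depot→n2→n3→Port: bottleneck 2, flow now 7.
Augment Depot→n2→n4→Port: bottleneck 2, flow now 9.
No augmenting path remains; maximum flow = 9.
In the residual graph, reachable from Depot: {Depot, n1, n2, n3, n4}.
Min-cut edges: n3→Port (7), n4→Port (2); capacity 7 + 2 = 9.
This cut is saturated, so no flow can exceed 9.

9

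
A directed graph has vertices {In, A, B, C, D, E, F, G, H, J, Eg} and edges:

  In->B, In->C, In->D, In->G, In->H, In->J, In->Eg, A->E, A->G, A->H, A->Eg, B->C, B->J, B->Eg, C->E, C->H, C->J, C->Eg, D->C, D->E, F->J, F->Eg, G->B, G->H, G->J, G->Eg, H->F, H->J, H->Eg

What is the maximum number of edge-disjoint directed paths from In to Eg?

6

Assign every edge capacity 1; by Menger, the answer equals the max flow.
Path In→Eg (+1); total 1.
Path In→B→Eg (+1); total 2.
Path In→C→Eg (+1); total 3.
Path In→G→Eg (+1); total 4.
Path In→H→Eg (+1); total 5.
Path In→D→C→H→F→Eg (+1); total 6.
No residual In→Eg path; max flow = 6.
Certifying cut of size 6: {In→B, In→C, In→D, In→Eg, In→G, In→H}.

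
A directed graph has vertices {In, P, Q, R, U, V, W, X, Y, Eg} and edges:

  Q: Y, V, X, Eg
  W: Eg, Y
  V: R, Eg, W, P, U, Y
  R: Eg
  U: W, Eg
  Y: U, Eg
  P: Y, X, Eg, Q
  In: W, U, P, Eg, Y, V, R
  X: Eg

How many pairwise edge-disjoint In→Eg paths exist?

7

Assign every edge capacity 1; by Menger, the answer equals the max flow.
Path In→Eg (+1); total 1.
Path In→P→Eg (+1); total 2.
Path In→R→Eg (+1); total 3.
Path In→U→Eg (+1); total 4.
Path In→V→Eg (+1); total 5.
Path In→W→Eg (+1); total 6.
Path In→Y→Eg (+1); total 7.
No residual In→Eg path; max flow = 7.
Certifying cut of size 7: {In→Eg, In→P, In→R, In→U, In→V, In→W, In→Y}.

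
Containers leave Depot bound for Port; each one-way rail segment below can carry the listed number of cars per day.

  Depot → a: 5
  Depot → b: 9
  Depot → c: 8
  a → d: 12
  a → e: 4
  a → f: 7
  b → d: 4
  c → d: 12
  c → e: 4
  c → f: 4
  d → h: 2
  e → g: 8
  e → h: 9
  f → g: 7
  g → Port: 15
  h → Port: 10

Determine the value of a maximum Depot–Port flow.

15

Augment Depot→a→d→h→Port: bottleneck 2, flow now 2.
Augment Depot→a→e→g→Port: bottleneck 3, flow now 5.
Augment Depot→c→e→g→Port: bottleneck 4, flow now 9.
Augment Depot→c→f→g→Port: bottleneck 4, flow now 13.
Augment Depot→b→d→a→e→g→Port: bottleneck 1, flow now 14. (uses reverse residual edge)
Augment Depot→b→d→a→f→g→Port: bottleneck 1, flow now 15. (uses reverse residual edge)
No augmenting path remains; maximum flow = 15.
In the residual graph, reachable from Depot: {Depot, b, d}.
Min-cut edges: Depot→a (5), Depot→c (8), d→h (2); capacity 5 + 8 + 2 = 15.
This cut is saturated, so no flow can exceed 15.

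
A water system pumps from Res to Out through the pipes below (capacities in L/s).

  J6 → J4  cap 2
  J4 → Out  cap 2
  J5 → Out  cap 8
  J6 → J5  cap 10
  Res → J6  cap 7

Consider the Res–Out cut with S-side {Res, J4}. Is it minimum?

Given cut capacity: 7 + 2 = 9.
Augment Res→J6→J4→Out: bottleneck 2, flow now 2.
Augment Res→J6→J5→Out: bottleneck 5, flow now 7.
No augmenting path remains; maximum flow = 7.
In the residual graph, reachable from Res: {Res}.
Min-cut edges: Res→J6 (7); capacity 7 = 7.
Cut capacity 9 exceeds the max flow 7, so it is not minimum.

No — its capacity is 9, but the minimum cut has capacity 7.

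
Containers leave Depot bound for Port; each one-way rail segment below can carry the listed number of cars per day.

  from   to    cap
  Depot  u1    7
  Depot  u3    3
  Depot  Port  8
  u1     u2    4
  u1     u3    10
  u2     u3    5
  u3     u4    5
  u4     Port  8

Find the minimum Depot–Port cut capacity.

13

Augment Depot→Port: bottleneck 8, flow now 8.
Augment Depot→u3→u4→Port: bottleneck 3, flow now 11.
Augment Depot→u1→u3→u4→Port: bottleneck 2, flow now 13.
No augmenting path remains; maximum flow = 13.
By max-flow min-cut, the minimum cut capacity equals the max flow.
In the residual graph, reachable from Depot: {Depot, u1, u2, u3}.
Min-cut edges: Depot→Port (8), u3→u4 (5); capacity 8 + 5 = 13.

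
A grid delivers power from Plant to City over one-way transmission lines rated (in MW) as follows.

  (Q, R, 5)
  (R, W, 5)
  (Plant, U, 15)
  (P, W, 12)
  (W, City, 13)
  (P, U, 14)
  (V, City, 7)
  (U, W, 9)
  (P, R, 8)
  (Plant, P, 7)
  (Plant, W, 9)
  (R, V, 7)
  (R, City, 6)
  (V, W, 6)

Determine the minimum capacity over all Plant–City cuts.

Augment Plant→W→City: bottleneck 9, flow now 9.
Augment Plant→P→R→City: bottleneck 6, flow now 15.
Augment Plant→P→W→City: bottleneck 1, flow now 16.
Augment Plant→U→W→City: bottleneck 3, flow now 19.
Augment Plant→U→W→P→R→V→City: bottleneck 1, flow now 20. (uses reverse residual edge)
No augmenting path remains; maximum flow = 20.
By max-flow min-cut, the minimum cut capacity equals the max flow.
In the residual graph, reachable from Plant: {Plant, U, W}.
Min-cut edges: Plant→P (7), W→City (13); capacity 7 + 13 = 20.

20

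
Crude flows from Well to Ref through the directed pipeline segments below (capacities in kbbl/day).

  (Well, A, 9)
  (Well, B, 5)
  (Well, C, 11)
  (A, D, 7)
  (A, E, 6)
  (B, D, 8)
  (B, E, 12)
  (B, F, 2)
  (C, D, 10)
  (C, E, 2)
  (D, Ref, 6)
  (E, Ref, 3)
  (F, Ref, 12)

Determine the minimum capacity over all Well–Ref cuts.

Augment Well→A→D→Ref: bottleneck 6, flow now 6.
Augment Well→A→E→Ref: bottleneck 3, flow now 9.
Augment Well→B→F→Ref: bottleneck 2, flow now 11.
No augmenting path remains; maximum flow = 11.
By max-flow min-cut, the minimum cut capacity equals the max flow.
In the residual graph, reachable from Well: {Well, A, B, C, D, E}.
Min-cut edges: B→F (2), D→Ref (6), E→Ref (3); capacity 2 + 6 + 3 = 11.

11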